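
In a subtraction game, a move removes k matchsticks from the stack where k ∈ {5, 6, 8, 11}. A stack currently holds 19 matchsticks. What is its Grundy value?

0

Compute g(0), g(1), … for moves {5, 6, 8, 11}:
k:     0  1  2  3  4  5  6  7  8  9 10 11 12 13 14 15 16 17 18 19
g(k):  0  0  0  0  0  1  1  1  1  1  2  2  2  2  2  3  0  0  0  0
So g(19) = 0.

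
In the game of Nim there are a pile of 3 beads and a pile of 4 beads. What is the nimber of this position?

7

Compute the nim-sum pairwise:
3 XOR 4 = 7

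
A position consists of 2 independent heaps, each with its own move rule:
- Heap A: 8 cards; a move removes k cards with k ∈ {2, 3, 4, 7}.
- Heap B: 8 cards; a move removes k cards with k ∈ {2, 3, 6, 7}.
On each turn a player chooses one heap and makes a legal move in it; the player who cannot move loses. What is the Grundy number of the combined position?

3

Grundy values for heap A (subtraction set {2, 3, 4, 7}):
g(0) = mex{} = 0
g(1) = mex{} = 0
g(2) = mex{0} = 1
g(3) = mex{0} = 1
g(4) = mex{0,1} = 2
g(5) = mex{0,1} = 2
g(6) = mex{1,2} = 0
g(7) = mex{0,1,2} = 3
g(8) = mex{0,2} = 1
So g(8) = 1.
For heap B, compute g(0), g(1), … with moves {2, 3, 6, 7}:
g(0) = mex{} = 0
g(1) = mex{} = 0
g(2) = mex{0} = 1
g(3) = mex{0} = 1
g(4) = mex{0,1} = 2
g(5) = mex{1} = 0
g(6) = mex{0,1,2} = 3
g(7) = mex{0,2} = 1
g(8) = mex{0,1,3} = 2
So g(8) = 2.
By the Sprague-Grundy theorem, the Grundy value of a sum of independent games is the XOR of the component values.
Combined value = 1 ⊕ 2 = 3.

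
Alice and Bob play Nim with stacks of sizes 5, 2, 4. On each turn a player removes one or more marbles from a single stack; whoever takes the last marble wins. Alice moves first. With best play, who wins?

Alice wins

Nim-sum: 5 ⊕ 2 ⊕ 4 = 3.
The nim-sum is 3 ≠ 0, so this is an N-position: the player to move can win; Alice has a winning move.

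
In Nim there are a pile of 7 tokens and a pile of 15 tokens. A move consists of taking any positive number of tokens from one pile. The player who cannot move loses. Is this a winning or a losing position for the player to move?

Bitwise XOR of the heap sizes:
  0111  (7)
  1111  (15)
  ----
  1000  (8)
The nim-sum is 8 ≠ 0, so this is an N-position: the player to move can win.

Winning position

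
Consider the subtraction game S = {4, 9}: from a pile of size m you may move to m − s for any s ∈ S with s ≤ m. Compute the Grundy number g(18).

Compute g(0), g(1), … for moves {4, 9}:
k:     0  1  2  3  4  5  6  7  8  9 10 11 12 13 14 15 16 17 18
g(k):  0  0  0  0  1  1  1  1  0  2  2  2  1  0  0  0  0  1  1
So g(18) = 1.

1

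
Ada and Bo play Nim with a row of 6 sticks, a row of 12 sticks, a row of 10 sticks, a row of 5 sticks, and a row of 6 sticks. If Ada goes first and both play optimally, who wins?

Ada wins

Nim-sum: 6 ^ 12 ^ 10 ^ 5 ^ 6 = 3.
The nim-sum is 3 ≠ 0, so this is an N-position: the player to move can win; Ada has a winning move.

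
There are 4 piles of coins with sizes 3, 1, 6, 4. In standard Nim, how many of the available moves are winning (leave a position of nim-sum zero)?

0

Compute the nim-sum pairwise:
3 ^ 1 = 2
2 ^ 6 = 4
4 ^ 4 = 0
The nim-sum is already 0, so every move leaves a nonzero nim-sum — there are no winning moves.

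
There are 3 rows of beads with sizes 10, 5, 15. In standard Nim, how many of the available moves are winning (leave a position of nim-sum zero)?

0

Write each in binary and XOR column by column:
  1010  (10)
  0101  (5)
  1111  (15)
  ----
  0000  (0)
The nim-sum is already 0, so every move leaves a nonzero nim-sum — there are no winning moves.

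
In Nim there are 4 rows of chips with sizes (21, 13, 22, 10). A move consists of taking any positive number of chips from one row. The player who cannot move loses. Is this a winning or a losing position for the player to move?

Winning position

Nim-sum: 21 ^ 13 ^ 22 ^ 10 = 4.
The nim-sum is 4 ≠ 0, so this is an N-position: the player to move can win.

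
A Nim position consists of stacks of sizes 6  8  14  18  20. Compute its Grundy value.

6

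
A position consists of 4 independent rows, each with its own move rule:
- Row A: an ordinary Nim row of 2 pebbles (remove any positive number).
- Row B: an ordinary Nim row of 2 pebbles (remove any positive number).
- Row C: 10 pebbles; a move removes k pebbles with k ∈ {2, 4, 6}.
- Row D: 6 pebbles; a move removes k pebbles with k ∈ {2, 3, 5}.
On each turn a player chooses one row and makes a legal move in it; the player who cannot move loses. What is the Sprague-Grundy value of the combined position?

2

Row A is a plain Nim row of size 2, so its Grundy value is 2.
Row B is a plain Nim row of size 2, so its Grundy value is 2.
For row C, compute g(0), g(1), … with moves {2, 4, 6}:
g(0) = mex{} = 0
g(1) = mex{} = 0
g(2) = mex{0} = 1
g(3) = mex{0} = 1
g(4) = mex{0,1} = 2
g(5) = mex{0,1} = 2
g(6) = mex{0,1,2} = 3
g(7) = mex{0,1,2} = 3
g(8) = mex{1,2,3} = 0
g(9) = mex{1,2,3} = 0
g(10) = mex{0,2,3} = 1
So g(10) = 1.
Grundy values for row D (subtraction set {2, 3, 5}):
k:     0  1  2  3  4  5  6
g(k):  0  0  1  1  2  2  3
So g(6) = 3.
By the Sprague-Grundy theorem, the Grundy value of a sum of independent games is the XOR of the component values.
Combined value = 2 XOR 2 XOR 1 XOR 3 = 2.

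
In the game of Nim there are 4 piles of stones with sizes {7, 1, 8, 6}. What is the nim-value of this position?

8

Nim-sum: 7 XOR 1 XOR 8 XOR 6 = 8.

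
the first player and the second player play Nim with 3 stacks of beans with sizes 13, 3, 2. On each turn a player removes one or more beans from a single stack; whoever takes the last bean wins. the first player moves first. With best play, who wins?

the first player wins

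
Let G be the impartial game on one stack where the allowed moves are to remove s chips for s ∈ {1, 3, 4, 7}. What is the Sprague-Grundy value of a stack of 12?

Build the Grundy sequence with g(k) = mex{g(k−s) : s ∈ {1, 3, 4, 7}, s ≤ k}:
g(0) = mex{} = 0
g(1) = mex{0} = 1
g(2) = mex{1} = 0
g(3) = mex{0} = 1
g(4) = mex{0,1} = 2
g(5) = mex{0,1,2} = 3
g(6) = mex{0,1,3} = 2
g(7) = mex{0,1,2} = 3
g(8) = mex{1,2,3} = 0
g(9) = mex{0,2,3} = 1
g(10) = mex{1,2,3} = 0
g(11) = mex{0,2,3} = 1
g(12) = mex{0,1,3} = 2
So g(12) = 2.

2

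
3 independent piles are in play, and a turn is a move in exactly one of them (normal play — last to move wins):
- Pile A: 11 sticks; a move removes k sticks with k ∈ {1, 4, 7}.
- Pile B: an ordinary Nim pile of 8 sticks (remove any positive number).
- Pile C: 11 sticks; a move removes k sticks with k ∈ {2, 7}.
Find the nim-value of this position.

8

Grundy values for pile A (subtraction set {1, 4, 7}):
k:     0  1  2  3  4  5  6  7  8  9 10 11
g(k):  0  1  0  1  2  0  1  2  0  1  0  1
So g(11) = 1.
Pile B is a plain Nim pile of size 8, so its Grundy value is 8.
For pile C, compute g(0), g(1), … with moves {2, 7}:
k:     0  1  2  3  4  5  6  7  8  9 10 11
g(k):  0  0  1  1  0  0  1  1  2  0  0  1
So g(11) = 1.
By the Sprague-Grundy theorem, the Grundy value of a sum of independent games is the XOR of the component values.
Combined value = 1 XOR 8 XOR 1 = 8.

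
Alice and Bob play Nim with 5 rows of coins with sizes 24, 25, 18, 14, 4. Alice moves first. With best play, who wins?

Alice wins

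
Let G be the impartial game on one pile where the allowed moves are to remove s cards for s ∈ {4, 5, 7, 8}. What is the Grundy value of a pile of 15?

0

Grundy values for subtraction set {4, 5, 7, 8}:
k:     0  1  2  3  4  5  6  7  8  9 10 11 12 13 14 15
g(k):  0  0  0  0  1  1  1  1  2  2  2  2  0  0  0  0
So g(15) = 0.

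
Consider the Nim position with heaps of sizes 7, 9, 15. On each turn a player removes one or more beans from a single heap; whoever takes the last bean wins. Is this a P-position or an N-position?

N-position

Bitwise XOR of the heap sizes:
  0111  (7)
  1001  (9)
  1111  (15)
  ----
  0001  (1)
The nim-sum is 1 ≠ 0, so this is an N-position: the player to move can win.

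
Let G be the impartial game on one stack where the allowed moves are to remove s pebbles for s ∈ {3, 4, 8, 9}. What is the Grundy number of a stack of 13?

Build the Grundy sequence with g(k) = mex{g(k−s) : s ∈ {3, 4, 8, 9}, s ≤ k}:
k:     0  1  2  3  4  5  6  7  8  9 10 11 12 13
g(k):  0  0  0  1  1  1  2  0  2  3  1  3  0  0
So g(13) = 0.

0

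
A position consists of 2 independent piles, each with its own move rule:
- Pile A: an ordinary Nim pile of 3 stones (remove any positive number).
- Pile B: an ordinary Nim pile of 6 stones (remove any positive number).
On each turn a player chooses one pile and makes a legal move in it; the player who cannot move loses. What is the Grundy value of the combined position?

5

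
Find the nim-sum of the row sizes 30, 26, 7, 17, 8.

26

Nim-sum: 30 ^ 26 ^ 7 ^ 17 ^ 8 = 26.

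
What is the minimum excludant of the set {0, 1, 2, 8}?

3

The values 0, 1, 2 are all present; 3 is the first non-negative integer missing from the set.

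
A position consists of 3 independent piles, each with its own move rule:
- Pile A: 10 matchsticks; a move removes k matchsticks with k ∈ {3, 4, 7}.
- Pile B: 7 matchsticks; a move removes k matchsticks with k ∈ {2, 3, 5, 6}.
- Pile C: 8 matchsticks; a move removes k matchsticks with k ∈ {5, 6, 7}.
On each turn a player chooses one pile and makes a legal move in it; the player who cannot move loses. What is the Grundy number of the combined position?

2

Build the Grundy sequence for pile A with g(k) = mex{g(k−s) : s ∈ {3, 4, 7}, s ≤ k}:
k:     0  1  2  3  4  5  6  7  8  9 10
g(k):  0  0  0  1  1  1  2  2  2  3  0
So g(10) = 0.
For pile B, compute g(0), g(1), … with moves {2, 3, 5, 6}:
k:     0  1  2  3  4  5  6  7
g(k):  0  0  1  1  2  2  3  3
So g(7) = 3.
Grundy values for pile C (subtraction set {5, 6, 7}):
k:     0  1  2  3  4  5  6  7  8
g(k):  0  0  0  0  0  1  1  1  1
So g(8) = 1.
By the Sprague-Grundy theorem, the Grundy value of a sum of independent games is the XOR of the component values.
Combined value = 0 XOR 3 XOR 1 = 2.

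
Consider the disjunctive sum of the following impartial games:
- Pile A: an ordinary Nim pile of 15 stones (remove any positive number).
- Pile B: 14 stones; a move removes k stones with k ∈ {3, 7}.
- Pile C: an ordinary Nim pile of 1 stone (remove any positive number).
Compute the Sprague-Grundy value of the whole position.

15

Pile A is a plain Nim pile of size 15, so its Grundy value is 15.
For pile B, compute g(0), g(1), … with moves {3, 7}:
k:     0  1  2  3  4  5  6  7  8  9 10 11 12 13 14
g(k):  0  0  0  1  1  1  0  2  2  1  0  0  0  1  1
So g(14) = 1.
Pile C is a plain Nim pile of size 1, so its Grundy value is 1.
The value of a disjunctive sum is the nim-sum of the parts.
Combined value = 15 XOR 1 XOR 1 = 15.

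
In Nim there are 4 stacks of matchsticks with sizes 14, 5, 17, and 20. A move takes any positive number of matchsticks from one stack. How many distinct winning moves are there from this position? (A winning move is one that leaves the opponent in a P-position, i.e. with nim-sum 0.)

1

Nim-sum: 14 XOR 5 XOR 17 XOR 20 = 14.
The overall nim-sum is X = 14. A stack of size p has a winning move iff p XOR X < p (reduce it to p XOR X).
  14: 14 XOR 14 = 0 < 14 — winning move (to 0).
  5: 5 XOR 14 = 11 ≥ 5 — no move.
  17: 17 XOR 14 = 31 ≥ 17 — no move.
  20: 20 XOR 14 = 26 ≥ 20 — no move.
That gives 1 winning move.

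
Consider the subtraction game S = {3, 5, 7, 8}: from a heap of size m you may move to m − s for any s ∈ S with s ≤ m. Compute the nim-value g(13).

Compute g(0), g(1), … for moves {3, 5, 7, 8}:
k:     0  1  2  3  4  5  6  7  8  9 10 11 12 13
g(k):  0  0  0  1  1  1  2  2  2  3  3  0  0  0
So g(13) = 0.

0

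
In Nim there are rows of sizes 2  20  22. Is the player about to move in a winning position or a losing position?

Compute the nim-sum pairwise:
2 ⊕ 20 = 22
22 ⊕ 22 = 0
The nim-sum is 0, so this is a P-position: the player to move is in a losing position under optimal play.

Losing position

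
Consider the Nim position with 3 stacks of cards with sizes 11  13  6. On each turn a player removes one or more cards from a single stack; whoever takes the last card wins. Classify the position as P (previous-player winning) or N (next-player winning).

Write each in binary and XOR column by column:
  1011  (11)
  1101  (13)
  0110  (6)
  ----
  0000  (0)
The nim-sum is 0, so this is a P-position: the player to move is in a losing position under optimal play.

P-position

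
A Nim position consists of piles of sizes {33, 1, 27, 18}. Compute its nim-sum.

41

Nim-sum: 33 ^ 1 ^ 27 ^ 18 = 41.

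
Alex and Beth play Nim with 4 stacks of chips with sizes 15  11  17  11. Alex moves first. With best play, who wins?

Bitwise XOR of the heap sizes:
  01111  (15)
  01011  (11)
  10001  (17)
  01011  (11)
  -----
  11110  (30)
The nim-sum is 30 ≠ 0, so this is an N-position: the player to move can win; Alex has a winning move.

Alex wins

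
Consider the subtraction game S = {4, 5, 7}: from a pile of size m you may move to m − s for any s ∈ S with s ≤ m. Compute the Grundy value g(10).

2

Compute g(0), g(1), … for moves {4, 5, 7}:
k:     0  1  2  3  4  5  6  7  8  9 10
g(k):  0  0  0  0  1  1  1  1  2  2  2
So g(10) = 2.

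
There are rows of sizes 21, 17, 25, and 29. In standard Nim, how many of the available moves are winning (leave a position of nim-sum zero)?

Nim-sum: 21 ^ 17 ^ 25 ^ 29 = 0.
The nim-sum is already 0, so every move leaves a nonzero nim-sum — there are no winning moves.

0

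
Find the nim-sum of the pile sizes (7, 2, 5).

Compute the nim-sum pairwise:
7 XOR 2 = 5
5 XOR 5 = 0

0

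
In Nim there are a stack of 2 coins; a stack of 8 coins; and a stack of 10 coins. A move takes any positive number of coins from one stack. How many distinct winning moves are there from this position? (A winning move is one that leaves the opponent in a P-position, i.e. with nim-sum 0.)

Bitwise XOR of the heap sizes:
  0010  (2)
  1000  (8)
  1010  (10)
  ----
  0000  (0)
The nim-sum is already 0, so every move leaves a nonzero nim-sum — there are no winning moves.

0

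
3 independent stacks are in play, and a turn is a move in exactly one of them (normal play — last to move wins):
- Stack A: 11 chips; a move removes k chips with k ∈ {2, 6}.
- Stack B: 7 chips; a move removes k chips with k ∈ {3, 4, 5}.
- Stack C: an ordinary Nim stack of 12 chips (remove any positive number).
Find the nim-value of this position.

15

For stack A, compute g(0), g(1), … with moves {2, 6}:
g(0) = mex{} = 0
g(1) = mex{} = 0
g(2) = mex{0} = 1
g(3) = mex{0} = 1
g(4) = mex{1} = 0
g(5) = mex{1} = 0
g(6) = mex{0} = 1
g(7) = mex{0} = 1
g(8) = mex{1} = 0
g(9) = mex{1} = 0
g(10) = mex{0} = 1
g(11) = mex{0} = 1
So g(11) = 1.
Grundy values for stack B (subtraction set {3, 4, 5}):
k:     0  1  2  3  4  5  6  7
g(k):  0  0  0  1  1  1  2  2
So g(7) = 2.
Stack C is a plain Nim stack of size 12, so its Grundy value is 12.
By the Sprague-Grundy theorem, the Grundy value of a sum of independent games is the XOR of the component values.
Combined value = 1 XOR 2 XOR 12 = 15.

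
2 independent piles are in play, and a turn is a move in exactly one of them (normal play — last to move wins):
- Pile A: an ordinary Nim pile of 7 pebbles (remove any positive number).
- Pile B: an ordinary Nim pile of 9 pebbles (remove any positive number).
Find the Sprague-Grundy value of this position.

14

Pile A is a plain Nim pile of size 7, so its Grundy value is 7.
Pile B is a plain Nim pile of size 9, so its Grundy value is 9.
By the Sprague-Grundy theorem, the Grundy value of a sum of independent games is the XOR of the component values.
Combined value = 7 XOR 9 = 14.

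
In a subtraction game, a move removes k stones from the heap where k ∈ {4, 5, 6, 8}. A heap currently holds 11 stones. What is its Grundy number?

2

Build the Grundy sequence with g(k) = mex{g(k−s) : s ∈ {4, 5, 6, 8}, s ≤ k}:
g(0) = mex{} = 0
g(1) = mex{} = 0
g(2) = mex{} = 0
g(3) = mex{} = 0
g(4) = mex{0} = 1
g(5) = mex{0} = 1
g(6) = mex{0} = 1
g(7) = mex{0} = 1
g(8) = mex{0,1} = 2
g(9) = mex{0,1} = 2
g(10) = mex{0,1} = 2
g(11) = mex{0,1} = 2
So g(11) = 2.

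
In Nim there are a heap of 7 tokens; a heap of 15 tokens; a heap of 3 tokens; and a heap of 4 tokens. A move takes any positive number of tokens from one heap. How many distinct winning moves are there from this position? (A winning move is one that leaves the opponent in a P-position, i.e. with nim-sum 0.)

1

Nim-sum: 7 ^ 15 ^ 3 ^ 4 = 15.
The overall nim-sum is X = 15. A heap of size p has a winning move iff p XOR X < p (reduce it to p XOR X).
  7: 7 XOR 15 = 8 ≥ 7 — no move.
  15: 15 XOR 15 = 0 < 15 — winning move (to 0).
  3: 3 XOR 15 = 12 ≥ 3 — no move.
  4: 4 XOR 15 = 11 ≥ 4 — no move.
That gives 1 winning move.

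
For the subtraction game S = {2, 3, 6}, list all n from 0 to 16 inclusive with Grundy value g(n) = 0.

0, 1, 5, 9, 10, 14

Build the Grundy sequence with g(k) = mex{g(k−s) : s ∈ {2, 3, 6}, s ≤ k}:
k:     0  1  2  3  4  5  6  7  8  9 10 11 12 13 14 15 16
g(k):  0  0  1  1  2  0  3  1  2  0  0  1  1  2  0  3  1
The P-positions (g = 0) in 0..16 are 0, 1, 5, 9, 10, 14.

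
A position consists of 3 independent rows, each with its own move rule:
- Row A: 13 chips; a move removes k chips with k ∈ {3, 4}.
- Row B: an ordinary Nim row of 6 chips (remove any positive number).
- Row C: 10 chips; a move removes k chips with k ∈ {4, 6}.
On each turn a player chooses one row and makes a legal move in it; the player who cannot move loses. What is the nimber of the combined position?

4

Build the Grundy sequence for row A with g(k) = mex{g(k−s) : s ∈ {3, 4}, s ≤ k}:
g(0) = mex{} = 0
g(1) = mex{} = 0
g(2) = mex{} = 0
g(3) = mex{0} = 1
g(4) = mex{0} = 1
g(5) = mex{0} = 1
g(6) = mex{0,1} = 2
g(7) = mex{1} = 0
g(8) = mex{1} = 0
g(9) = mex{1,2} = 0
g(10) = mex{0,2} = 1
g(11) = mex{0} = 1
g(12) = mex{0} = 1
g(13) = mex{0,1} = 2
So g(13) = 2.
Row B is a plain Nim row of size 6, so its Grundy value is 6.
Build the Grundy sequence for row C with g(k) = mex{g(k−s) : s ∈ {4, 6}, s ≤ k}:
g(0) = mex{} = 0
g(1) = mex{} = 0
g(2) = mex{} = 0
g(3) = mex{} = 0
g(4) = mex{0} = 1
g(5) = mex{0} = 1
g(6) = mex{0} = 1
g(7) = mex{0} = 1
g(8) = mex{0,1} = 2
g(9) = mex{0,1} = 2
g(10) = mex{1} = 0
So g(10) = 0.
The value of a disjunctive sum is the nim-sum of the parts.
Combined value = 2 ⊕ 6 ⊕ 0 = 4.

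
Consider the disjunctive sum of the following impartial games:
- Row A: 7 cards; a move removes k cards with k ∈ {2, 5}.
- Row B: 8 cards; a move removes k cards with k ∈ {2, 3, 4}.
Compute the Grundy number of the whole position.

1

For row A, compute g(0), g(1), … with moves {2, 5}:
g(0) = mex{} = 0
g(1) = mex{} = 0
g(2) = mex{0} = 1
g(3) = mex{0} = 1
g(4) = mex{1} = 0
g(5) = mex{0,1} = 2
g(6) = mex{0} = 1
g(7) = mex{1,2} = 0
So g(7) = 0.
For row B, compute g(0), g(1), … with moves {2, 3, 4}:
g(0) = mex{} = 0
g(1) = mex{} = 0
g(2) = mex{0} = 1
g(3) = mex{0} = 1
g(4) = mex{0,1} = 2
g(5) = mex{0,1} = 2
g(6) = mex{1,2} = 0
g(7) = mex{1,2} = 0
g(8) = mex{0,2} = 1
So g(8) = 1.
The value of a disjunctive sum is the nim-sum of the parts.
Combined value = 0 XOR 1 = 1.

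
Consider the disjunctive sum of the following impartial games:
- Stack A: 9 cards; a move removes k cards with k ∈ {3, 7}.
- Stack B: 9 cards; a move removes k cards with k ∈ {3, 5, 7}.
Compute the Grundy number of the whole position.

Grundy values for stack A (subtraction set {3, 7}):
k:     0  1  2  3  4  5  6  7  8  9
g(k):  0  0  0  1  1  1  0  2  2  1
So g(9) = 1.
For stack B, compute g(0), g(1), … with moves {3, 5, 7}:
g(0) = mex{} = 0
g(1) = mex{} = 0
g(2) = mex{} = 0
g(3) = mex{0} = 1
g(4) = mex{0} = 1
g(5) = mex{0} = 1
g(6) = mex{0,1} = 2
g(7) = mex{0,1} = 2
g(8) = mex{0,1} = 2
g(9) = mex{0,1,2} = 3
So g(9) = 3.
The value of a disjunctive sum is the nim-sum of the parts.
Combined value = 1 ⊕ 3 = 2.

2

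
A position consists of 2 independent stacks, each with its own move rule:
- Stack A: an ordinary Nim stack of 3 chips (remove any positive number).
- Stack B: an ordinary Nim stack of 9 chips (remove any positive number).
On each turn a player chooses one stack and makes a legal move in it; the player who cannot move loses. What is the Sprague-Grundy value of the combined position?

Stack A is a plain Nim stack of size 3, so its Grundy value is 3.
Stack B is a plain Nim stack of size 9, so its Grundy value is 9.
The value of a disjunctive sum is the nim-sum of the parts.
Combined value = 3 XOR 9 = 10.

10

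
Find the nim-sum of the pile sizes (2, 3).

Write each in binary and XOR column by column:
  10  (2)
  11  (3)
  --
  01  (1)

1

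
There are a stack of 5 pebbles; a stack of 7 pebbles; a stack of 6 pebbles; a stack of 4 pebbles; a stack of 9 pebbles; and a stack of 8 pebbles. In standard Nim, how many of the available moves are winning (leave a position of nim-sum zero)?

Compute the nim-sum pairwise:
5 XOR 7 = 2
2 XOR 6 = 4
4 XOR 4 = 0
0 XOR 9 = 9
9 XOR 8 = 1
The overall nim-sum is X = 1. A stack of size p has a winning move iff p XOR X < p (reduce it to p XOR X).
  5: 5 XOR 1 = 4 < 5 — winning move (to 4).
  7: 7 XOR 1 = 6 < 7 — winning move (to 6).
  6: 6 XOR 1 = 7 ≥ 6 — no move.
  4: 4 XOR 1 = 5 ≥ 4 — no move.
  9: 9 XOR 1 = 8 < 9 — winning move (to 8).
  8: 8 XOR 1 = 9 ≥ 8 — no move.
That gives 3 winning moves.

3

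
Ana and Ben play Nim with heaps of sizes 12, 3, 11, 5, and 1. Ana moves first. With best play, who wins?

Bitwise XOR of the heap sizes:
  1100  (12)
  0011  (3)
  1011  (11)
  0101  (5)
  0001  (1)
  ----
  0000  (0)
The nim-sum is 0, so this is a P-position: the player to move is in a losing position under optimal play; Ana is about to move from it and so loses — Ben wins.

Ben wins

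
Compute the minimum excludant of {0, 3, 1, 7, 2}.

4

The values 0, 1, 2, 3 are all present; 4 is the first non-negative integer missing from the set.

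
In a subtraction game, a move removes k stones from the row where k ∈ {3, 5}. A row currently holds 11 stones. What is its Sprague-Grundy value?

1

Grundy values for subtraction set {3, 5}:
k:     0  1  2  3  4  5  6  7  8  9 10 11
g(k):  0  0  0  1  1  1  2  2  0  0  0  1
So g(11) = 1.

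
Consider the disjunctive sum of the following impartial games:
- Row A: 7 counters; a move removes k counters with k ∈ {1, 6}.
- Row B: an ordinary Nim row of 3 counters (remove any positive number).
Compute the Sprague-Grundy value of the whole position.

For row A, compute g(0), g(1), … with moves {1, 6}:
g(0) = mex{} = 0
g(1) = mex{0} = 1
g(2) = mex{1} = 0
g(3) = mex{0} = 1
g(4) = mex{1} = 0
g(5) = mex{0} = 1
g(6) = mex{0,1} = 2
g(7) = mex{1,2} = 0
So g(7) = 0.
Row B is a plain Nim row of size 3, so its Grundy value is 3.
By the Sprague-Grundy theorem, the Grundy value of a sum of independent games is the XOR of the component values.
Combined value = 0 XOR 3 = 3.

3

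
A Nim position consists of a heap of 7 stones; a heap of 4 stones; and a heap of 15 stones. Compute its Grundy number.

12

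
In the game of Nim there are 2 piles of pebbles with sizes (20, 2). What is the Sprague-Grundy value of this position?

22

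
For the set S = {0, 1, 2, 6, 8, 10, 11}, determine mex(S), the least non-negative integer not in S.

3

The values 0, 1, 2 are all present; 3 is the first non-negative integer missing from the set.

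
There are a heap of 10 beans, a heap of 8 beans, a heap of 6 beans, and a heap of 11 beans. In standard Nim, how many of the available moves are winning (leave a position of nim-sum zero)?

3

Compute the nim-sum pairwise:
10 ^ 8 = 2
2 ^ 6 = 4
4 ^ 11 = 15
The overall nim-sum is X = 15. A heap of size p has a winning move iff p XOR X < p (reduce it to p XOR X).
  10: 10 XOR 15 = 5 < 10 — winning move (to 5).
  8: 8 XOR 15 = 7 < 8 — winning move (to 7).
  6: 6 XOR 15 = 9 ≥ 6 — no move.
  11: 11 XOR 15 = 4 < 11 — winning move (to 4).
That gives 3 winning moves.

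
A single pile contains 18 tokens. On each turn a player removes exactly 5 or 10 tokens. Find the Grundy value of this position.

Grundy values for subtraction set {5, 10}:
k:     0  1  2  3  4  5  6  7  8  9 10 11 12 13 14 15 16 17 18
g(k):  0  0  0  0  0  1  1  1  1  1  2  2  2  2  2  0  0  0  0
So g(18) = 0.

0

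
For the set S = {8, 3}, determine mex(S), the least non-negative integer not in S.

0

0 is not in the set, so the mex is 0.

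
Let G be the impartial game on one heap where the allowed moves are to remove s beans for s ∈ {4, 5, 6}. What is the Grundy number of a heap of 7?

Grundy values for subtraction set {4, 5, 6}:
k:     0  1  2  3  4  5  6  7
g(k):  0  0  0  0  1  1  1  1
So g(7) = 1.

1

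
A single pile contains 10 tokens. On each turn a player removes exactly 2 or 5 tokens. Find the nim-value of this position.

1

Grundy values for subtraction set {2, 5}:
k:     0  1  2  3  4  5  6  7  8  9 10
g(k):  0  0  1  1  0  2  1  0  0  1  1
So g(10) = 1.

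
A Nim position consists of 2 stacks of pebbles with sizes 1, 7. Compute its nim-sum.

Compute the nim-sum pairwise:
1 XOR 7 = 6

6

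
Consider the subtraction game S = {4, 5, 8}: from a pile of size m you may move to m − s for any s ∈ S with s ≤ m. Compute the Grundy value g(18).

Build the Grundy sequence with g(k) = mex{g(k−s) : s ∈ {4, 5, 8}, s ≤ k}:
k:     0  1  2  3  4  5  6  7  8  9 10 11 12 13 14 15 16 17 18
g(k):  0  0  0  0  1  1  1  1  2  2  2  2  0  0  0  0  1  1  1
So g(18) = 1.

1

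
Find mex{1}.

0 is not in the set, so the mex is 0.

0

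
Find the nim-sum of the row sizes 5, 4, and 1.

0

Compute the nim-sum pairwise:
5 ^ 4 = 1
1 ^ 1 = 0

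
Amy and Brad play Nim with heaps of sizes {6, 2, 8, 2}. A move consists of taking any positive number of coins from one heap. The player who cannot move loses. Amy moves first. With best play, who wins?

Amy wins

Compute the nim-sum pairwise:
6 ^ 2 = 4
4 ^ 8 = 12
12 ^ 2 = 14
The nim-sum is 14 ≠ 0, so this is an N-position: the player to move can win; Amy has a winning move.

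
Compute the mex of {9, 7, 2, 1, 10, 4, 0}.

3

The values 0, 1, 2 are all present; 3 is the first non-negative integer missing from the set.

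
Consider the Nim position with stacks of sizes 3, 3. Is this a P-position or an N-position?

In binary:
  11  (3)
  11  (3)
  --
  00  (0)
The nim-sum is 0, so this is a P-position: the player to move is in a losing position under optimal play.

P-position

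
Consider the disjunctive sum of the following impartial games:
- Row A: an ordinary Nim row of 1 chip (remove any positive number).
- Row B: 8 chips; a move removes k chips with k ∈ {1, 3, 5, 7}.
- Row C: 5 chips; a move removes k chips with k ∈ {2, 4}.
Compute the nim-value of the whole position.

3

Row A is a plain Nim row of size 1, so its Grundy value is 1.
For row B, compute g(0), g(1), … with moves {1, 3, 5, 7}:
k:     0  1  2  3  4  5  6  7  8
g(k):  0  1  0  1  0  1  0  1  0
So g(8) = 0.
For row C, compute g(0), g(1), … with moves {2, 4}:
g(0) = mex{} = 0
g(1) = mex{} = 0
g(2) = mex{0} = 1
g(3) = mex{0} = 1
g(4) = mex{0,1} = 2
g(5) = mex{0,1} = 2
So g(5) = 2.
The value of a disjunctive sum is the nim-sum of the parts.
Combined value = 1 XOR 0 XOR 2 = 3.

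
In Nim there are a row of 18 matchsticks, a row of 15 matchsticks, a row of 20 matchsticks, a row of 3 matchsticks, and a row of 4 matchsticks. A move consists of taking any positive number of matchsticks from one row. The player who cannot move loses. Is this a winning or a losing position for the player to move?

Winning position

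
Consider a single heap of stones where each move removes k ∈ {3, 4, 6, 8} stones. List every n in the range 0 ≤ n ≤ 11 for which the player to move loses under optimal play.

0, 1, 2, 11

Build the Grundy sequence with g(k) = mex{g(k−s) : s ∈ {3, 4, 6, 8}, s ≤ k}:
g(0) = mex{} = 0
g(1) = mex{} = 0
g(2) = mex{} = 0
g(3) = mex{0} = 1
g(4) = mex{0} = 1
g(5) = mex{0} = 1
g(6) = mex{0,1} = 2
g(7) = mex{0,1} = 2
g(8) = mex{0,1} = 2
g(9) = mex{0,1,2} = 3
g(10) = mex{0,1,2} = 3
g(11) = mex{1,2} = 0
The P-positions (g = 0) in 0..11 are 0, 1, 2, 11.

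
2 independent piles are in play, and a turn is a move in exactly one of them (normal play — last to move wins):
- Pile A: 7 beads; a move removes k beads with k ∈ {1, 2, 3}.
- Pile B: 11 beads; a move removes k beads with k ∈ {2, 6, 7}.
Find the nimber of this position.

Build the Grundy sequence for pile A with g(k) = mex{g(k−s) : s ∈ {1, 2, 3}, s ≤ k}:
k:     0  1  2  3  4  5  6  7
g(k):  0  1  2  3  0  1  2  3
So g(7) = 3.
For pile B, compute g(0), g(1), … with moves {2, 6, 7}:
k:     0  1  2  3  4  5  6  7  8  9 10 11
g(k):  0  0  1  1  0  0  1  1  2  0  3  1
So g(11) = 1.
By the Sprague-Grundy theorem, the Grundy value of a sum of independent games is the XOR of the component values.
Combined value = 3 ⊕ 1 = 2.

2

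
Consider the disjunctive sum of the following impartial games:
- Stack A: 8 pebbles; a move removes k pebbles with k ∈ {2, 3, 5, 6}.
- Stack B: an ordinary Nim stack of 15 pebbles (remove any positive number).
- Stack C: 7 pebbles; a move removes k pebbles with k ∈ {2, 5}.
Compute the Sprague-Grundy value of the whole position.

15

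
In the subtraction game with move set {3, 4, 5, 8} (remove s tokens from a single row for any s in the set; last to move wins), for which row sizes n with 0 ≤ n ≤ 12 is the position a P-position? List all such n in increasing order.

0, 1, 2, 11, 12

Compute g(0), g(1), … for moves {3, 4, 5, 8}:
g(0) = mex{} = 0
g(1) = mex{} = 0
g(2) = mex{} = 0
g(3) = mex{0} = 1
g(4) = mex{0} = 1
g(5) = mex{0} = 1
g(6) = mex{0,1} = 2
g(7) = mex{0,1} = 2
g(8) = mex{0,1} = 2
g(9) = mex{0,1,2} = 3
g(10) = mex{0,1,2} = 3
g(11) = mex{1,2} = 0
g(12) = mex{1,2,3} = 0
The P-positions (g = 0) in 0..12 are 0, 1, 2, 11, 12.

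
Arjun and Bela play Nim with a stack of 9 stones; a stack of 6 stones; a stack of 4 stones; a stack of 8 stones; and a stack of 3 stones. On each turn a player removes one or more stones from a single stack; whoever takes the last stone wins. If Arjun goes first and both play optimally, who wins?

Bela wins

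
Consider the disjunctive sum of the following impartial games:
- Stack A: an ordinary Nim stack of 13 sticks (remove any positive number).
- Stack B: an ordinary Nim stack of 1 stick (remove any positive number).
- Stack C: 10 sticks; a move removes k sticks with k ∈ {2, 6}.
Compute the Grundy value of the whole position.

13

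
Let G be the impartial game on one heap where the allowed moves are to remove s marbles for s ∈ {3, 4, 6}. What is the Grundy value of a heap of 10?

0

Compute g(0), g(1), … for moves {3, 4, 6}:
g(0) = mex{} = 0
g(1) = mex{} = 0
g(2) = mex{} = 0
g(3) = mex{0} = 1
g(4) = mex{0} = 1
g(5) = mex{0} = 1
g(6) = mex{0,1} = 2
g(7) = mex{0,1} = 2
g(8) = mex{0,1} = 2
g(9) = mex{1,2} = 0
g(10) = mex{1,2} = 0
So g(10) = 0.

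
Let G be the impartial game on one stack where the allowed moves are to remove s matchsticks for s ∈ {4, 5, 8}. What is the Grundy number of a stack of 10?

2

Build the Grundy sequence with g(k) = mex{g(k−s) : s ∈ {4, 5, 8}, s ≤ k}:
k:     0  1  2  3  4  5  6  7  8  9 10
g(k):  0  0  0  0  1  1  1  1  2  2  2
So g(10) = 2.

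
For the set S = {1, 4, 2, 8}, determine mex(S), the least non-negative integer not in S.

0 is not in the set, so the mex is 0.

0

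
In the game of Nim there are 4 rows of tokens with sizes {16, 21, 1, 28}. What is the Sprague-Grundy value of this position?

24

Write each in binary and XOR column by column:
  10000  (16)
  10101  (21)
  00001  (1)
  11100  (28)
  -----
  11000  (24)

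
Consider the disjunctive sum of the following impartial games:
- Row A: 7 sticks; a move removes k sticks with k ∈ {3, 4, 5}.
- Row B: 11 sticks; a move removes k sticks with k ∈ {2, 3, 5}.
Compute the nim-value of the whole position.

Grundy values for row A (subtraction set {3, 4, 5}):
g(0) = mex{} = 0
g(1) = mex{} = 0
g(2) = mex{} = 0
g(3) = mex{0} = 1
g(4) = mex{0} = 1
g(5) = mex{0} = 1
g(6) = mex{0,1} = 2
g(7) = mex{0,1} = 2
So g(7) = 2.
For row B, compute g(0), g(1), … with moves {2, 3, 5}:
g(0) = mex{} = 0
g(1) = mex{} = 0
g(2) = mex{0} = 1
g(3) = mex{0} = 1
g(4) = mex{0,1} = 2
g(5) = mex{0,1} = 2
g(6) = mex{0,1,2} = 3
g(7) = mex{1,2} = 0
g(8) = mex{1,2,3} = 0
g(9) = mex{0,2,3} = 1
g(10) = mex{0,2} = 1
g(11) = mex{0,1,3} = 2
So g(11) = 2.
The value of a disjunctive sum is the nim-sum of the parts.
Combined value = 2 ⊕ 2 = 0.

0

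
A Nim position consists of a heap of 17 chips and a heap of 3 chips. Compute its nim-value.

Nim-sum: 17 XOR 3 = 18.

18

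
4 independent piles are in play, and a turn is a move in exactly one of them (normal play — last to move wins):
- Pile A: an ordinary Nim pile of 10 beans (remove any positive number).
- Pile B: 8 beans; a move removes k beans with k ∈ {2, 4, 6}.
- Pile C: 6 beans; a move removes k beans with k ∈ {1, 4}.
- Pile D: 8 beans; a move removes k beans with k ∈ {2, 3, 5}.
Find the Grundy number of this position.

11

Pile A is a plain Nim pile of size 10, so its Grundy value is 10.
For pile B, compute g(0), g(1), … with moves {2, 4, 6}:
g(0) = mex{} = 0
g(1) = mex{} = 0
g(2) = mex{0} = 1
g(3) = mex{0} = 1
g(4) = mex{0,1} = 2
g(5) = mex{0,1} = 2
g(6) = mex{0,1,2} = 3
g(7) = mex{0,1,2} = 3
g(8) = mex{1,2,3} = 0
So g(8) = 0.
Grundy values for pile C (subtraction set {1, 4}):
k:     0  1  2  3  4  5  6
g(k):  0  1  0  1  2  0  1
So g(6) = 1.
Build the Grundy sequence for pile D with g(k) = mex{g(k−s) : s ∈ {2, 3, 5}, s ≤ k}:
k:     0  1  2  3  4  5  6  7  8
g(k):  0  0  1  1  2  2  3  0  0
So g(8) = 0.
The value of a disjunctive sum is the nim-sum of the parts.
Combined value = 10 XOR 0 XOR 1 XOR 0 = 11.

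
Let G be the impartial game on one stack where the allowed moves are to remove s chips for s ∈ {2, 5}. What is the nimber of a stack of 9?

Grundy values for subtraction set {2, 5}:
k:     0  1  2  3  4  5  6  7  8  9
g(k):  0  0  1  1  0  2  1  0  0  1
So g(9) = 1.

1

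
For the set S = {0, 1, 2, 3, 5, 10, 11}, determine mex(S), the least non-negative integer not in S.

4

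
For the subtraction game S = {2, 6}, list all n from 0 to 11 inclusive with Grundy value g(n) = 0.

0, 1, 4, 5, 8, 9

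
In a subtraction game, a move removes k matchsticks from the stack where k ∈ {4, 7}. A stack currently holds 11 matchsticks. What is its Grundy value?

Grundy values for subtraction set {4, 7}:
k:     0  1  2  3  4  5  6  7  8  9 10 11
g(k):  0  0  0  0  1  1  1  1  2  2  2  0
So g(11) = 0.

0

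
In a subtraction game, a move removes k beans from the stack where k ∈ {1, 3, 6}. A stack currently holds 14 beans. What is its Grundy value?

Build the Grundy sequence with g(k) = mex{g(k−s) : s ∈ {1, 3, 6}, s ≤ k}:
g(0) = mex{} = 0
g(1) = mex{0} = 1
g(2) = mex{1} = 0
g(3) = mex{0} = 1
g(4) = mex{1} = 0
g(5) = mex{0} = 1
g(6) = mex{0,1} = 2
g(7) = mex{0,1,2} = 3
g(8) = mex{0,1,3} = 2
g(9) = mex{1,2} = 0
g(10) = mex{0,3} = 1
g(11) = mex{1,2} = 0
g(12) = mex{0,2} = 1
g(13) = mex{1,3} = 0
g(14) = mex{0,2} = 1
So g(14) = 1.

1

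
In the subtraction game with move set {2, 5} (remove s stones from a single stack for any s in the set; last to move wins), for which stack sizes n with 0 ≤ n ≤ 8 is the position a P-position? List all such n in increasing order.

Compute g(0), g(1), … for moves {2, 5}:
g(0) = mex{} = 0
g(1) = mex{} = 0
g(2) = mex{0} = 1
g(3) = mex{0} = 1
g(4) = mex{1} = 0
g(5) = mex{0,1} = 2
g(6) = mex{0} = 1
g(7) = mex{1,2} = 0
g(8) = mex{1} = 0
The P-positions (g = 0) in 0..8 are 0, 1, 4, 7, 8.

0, 1, 4, 7, 8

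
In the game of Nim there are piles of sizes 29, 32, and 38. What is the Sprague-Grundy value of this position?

Nim-sum: 29 XOR 32 XOR 38 = 27.

27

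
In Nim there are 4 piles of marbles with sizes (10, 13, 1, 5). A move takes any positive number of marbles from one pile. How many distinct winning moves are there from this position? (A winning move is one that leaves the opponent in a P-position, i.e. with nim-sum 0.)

1

Compute the nim-sum pairwise:
10 ⊕ 13 = 7
7 ⊕ 1 = 6
6 ⊕ 5 = 3
The overall nim-sum is X = 3. A pile of size p has a winning move iff p XOR X < p (reduce it to p XOR X).
  10: 10 XOR 3 = 9 < 10 — winning move (to 9).
  13: 13 XOR 3 = 14 ≥ 13 — no move.
  1: 1 XOR 3 = 2 ≥ 1 — no move.
  5: 5 XOR 3 = 6 ≥ 5 — no move.
That gives 1 winning move.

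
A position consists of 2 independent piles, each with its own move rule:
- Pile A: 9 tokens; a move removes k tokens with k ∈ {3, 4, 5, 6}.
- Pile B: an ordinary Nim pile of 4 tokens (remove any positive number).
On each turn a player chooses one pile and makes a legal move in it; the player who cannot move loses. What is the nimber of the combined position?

Build the Grundy sequence for pile A with g(k) = mex{g(k−s) : s ∈ {3, 4, 5, 6}, s ≤ k}:
g(0) = mex{} = 0
g(1) = mex{} = 0
g(2) = mex{} = 0
g(3) = mex{0} = 1
g(4) = mex{0} = 1
g(5) = mex{0} = 1
g(6) = mex{0,1} = 2
g(7) = mex{0,1} = 2
g(8) = mex{0,1} = 2
g(9) = mex{1,2} = 0
So g(9) = 0.
Pile B is a plain Nim pile of size 4, so its Grundy value is 4.
By the Sprague-Grundy theorem, the Grundy value of a sum of independent games is the XOR of the component values.
Combined value = 0 ⊕ 4 = 4.

4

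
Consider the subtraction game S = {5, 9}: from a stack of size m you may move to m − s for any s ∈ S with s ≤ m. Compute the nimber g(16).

0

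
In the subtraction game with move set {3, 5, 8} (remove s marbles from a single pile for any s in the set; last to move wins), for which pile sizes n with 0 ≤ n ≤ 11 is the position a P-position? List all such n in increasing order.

0, 1, 2, 11

Grundy values for subtraction set {3, 5, 8}:
k:     0  1  2  3  4  5  6  7  8  9 10 11
g(k):  0  0  0  1  1  1  2  2  2  3  3  0
The P-positions (g = 0) in 0..11 are 0, 1, 2, 11.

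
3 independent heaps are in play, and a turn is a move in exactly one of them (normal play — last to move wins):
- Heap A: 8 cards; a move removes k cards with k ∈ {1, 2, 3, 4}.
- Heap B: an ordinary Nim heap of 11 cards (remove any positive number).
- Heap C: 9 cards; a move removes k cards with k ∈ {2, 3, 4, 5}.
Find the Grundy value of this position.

For heap A, compute g(0), g(1), … with moves {1, 2, 3, 4}:
g(0) = mex{} = 0
g(1) = mex{0} = 1
g(2) = mex{0,1} = 2
g(3) = mex{0,1,2} = 3
g(4) = mex{0,1,2,3} = 4
g(5) = mex{1,2,3,4} = 0
g(6) = mex{0,2,3,4} = 1
g(7) = mex{0,1,3,4} = 2
g(8) = mex{0,1,2,4} = 3
So g(8) = 3.
Heap B is a plain Nim heap of size 11, so its Grundy value is 11.
For heap C, compute g(0), g(1), … with moves {2, 3, 4, 5}:
g(0) = mex{} = 0
g(1) = mex{} = 0
g(2) = mex{0} = 1
g(3) = mex{0} = 1
g(4) = mex{0,1} = 2
g(5) = mex{0,1} = 2
g(6) = mex{0,1,2} = 3
g(7) = mex{1,2} = 0
g(8) = mex{1,2,3} = 0
g(9) = mex{0,2,3} = 1
So g(9) = 1.
By the Sprague-Grundy theorem, the Grundy value of a sum of independent games is the XOR of the component values.
Combined value = 3 XOR 11 XOR 1 = 9.

9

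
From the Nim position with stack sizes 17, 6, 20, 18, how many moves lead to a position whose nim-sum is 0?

Write each in binary and XOR column by column:
  10001  (17)
  00110  (6)
  10100  (20)
  10010  (18)
  -----
  10001  (17)
The overall nim-sum is X = 17. A stack of size p has a winning move iff p XOR X < p (reduce it to p XOR X).
  17: 17 XOR 17 = 0 < 17 — winning move (to 0).
  6: 6 XOR 17 = 23 ≥ 6 — no move.
  20: 20 XOR 17 = 5 < 20 — winning move (to 5).
  18: 18 XOR 17 = 3 < 18 — winning move (to 3).
That gives 3 winning moves.

3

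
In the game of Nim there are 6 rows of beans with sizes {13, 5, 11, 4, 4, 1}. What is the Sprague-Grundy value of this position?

2

Nim-sum: 13 ⊕ 5 ⊕ 11 ⊕ 4 ⊕ 4 ⊕ 1 = 2.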